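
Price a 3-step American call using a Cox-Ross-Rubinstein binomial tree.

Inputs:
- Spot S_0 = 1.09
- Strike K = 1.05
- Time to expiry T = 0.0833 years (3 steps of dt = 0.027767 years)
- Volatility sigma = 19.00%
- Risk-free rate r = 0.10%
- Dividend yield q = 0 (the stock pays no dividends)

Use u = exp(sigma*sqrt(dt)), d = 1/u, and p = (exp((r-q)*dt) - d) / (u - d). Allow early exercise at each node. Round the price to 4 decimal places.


dt = T/N = 0.027767
u = exp(sigma*sqrt(dt)) = 1.032167; d = 1/u = 0.968836
p = (exp((r-q)*dt) - d) / (u - d) = 0.492524
Discount per step: exp(-r*dt) = 0.999972
Stock lattice S(k, i) with i counting down-moves:
  k=0: S(0,0) = 1.0900
  k=1: S(1,0) = 1.1251; S(1,1) = 1.0560
  k=2: S(2,0) = 1.1613; S(2,1) = 1.0900; S(2,2) = 1.0231
  k=3: S(3,0) = 1.1986; S(3,1) = 1.1251; S(3,2) = 1.0560; S(3,3) = 0.9912
Terminal payoffs V(N, i) = max(S_T - K, 0):
  V(3,0) = 0.148605; V(3,1) = 0.075062; V(3,2) = 0.006031; V(3,3) = 0.000000
Backward induction: V(k, i) = exp(-r*dt) * [p * V(k+1, i) + (1-p) * V(k+1, i+1)]; then take max(V_cont, immediate exercise) for American.
  V(2,0) = exp(-r*dt) * [p*0.148605 + (1-p)*0.075062] = 0.111281; exercise = 0.111252; V(2,0) = max -> 0.111281
  V(2,1) = exp(-r*dt) * [p*0.075062 + (1-p)*0.006031] = 0.040029; exercise = 0.040000; V(2,1) = max -> 0.040029
  V(2,2) = exp(-r*dt) * [p*0.006031 + (1-p)*0.000000] = 0.002970; exercise = 0.000000; V(2,2) = max -> 0.002970
  V(1,0) = exp(-r*dt) * [p*0.111281 + (1-p)*0.040029] = 0.075120; exercise = 0.075062; V(1,0) = max -> 0.075120
  V(1,1) = exp(-r*dt) * [p*0.040029 + (1-p)*0.002970] = 0.021222; exercise = 0.006031; V(1,1) = max -> 0.021222
  V(0,0) = exp(-r*dt) * [p*0.075120 + (1-p)*0.021222] = 0.047767; exercise = 0.040000; V(0,0) = max -> 0.047767

Answer: Price = V(0,0) = 0.0478


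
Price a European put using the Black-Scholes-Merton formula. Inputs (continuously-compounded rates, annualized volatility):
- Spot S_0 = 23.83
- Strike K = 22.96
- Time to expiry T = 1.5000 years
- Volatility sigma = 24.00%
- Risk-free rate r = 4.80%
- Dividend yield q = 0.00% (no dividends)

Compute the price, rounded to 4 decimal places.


Answer: Price = 1.5865

Derivation:
d1 = (ln(S/K) + (r - q + 0.5*sigma^2) * T) / (sigma * sqrt(T)) = 0.51844716
d2 = d1 - sigma * sqrt(T) = 0.22450839
exp(-rT) = 0.93053090; exp(-qT) = 1.00000000
P = K * exp(-rT) * N(-d2) - S_0 * exp(-qT) * N(-d1)
N(-d1) = 0.30207316; N(-d2) = 0.41118087
P = 22.9600 * 0.93053090 * 0.41118087 - 23.8300 * 1.00000000 * 0.30207316 = 1.5865


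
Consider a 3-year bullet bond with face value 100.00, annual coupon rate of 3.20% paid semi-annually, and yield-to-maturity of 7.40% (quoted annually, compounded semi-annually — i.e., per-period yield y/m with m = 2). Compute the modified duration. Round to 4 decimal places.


Coupon per period c = face * coupon_rate / m = 1.600000
Periods per year m = 2; per-period yield y/m = 0.037000
Number of cashflows N = 6
Cashflows (t years, CF_t, discount factor 1/(1+y/m)^(m*t), PV):
  t = 0.5000: CF_t = 1.600000, DF = 0.964320, PV = 1.542912
  t = 1.0000: CF_t = 1.600000, DF = 0.929913, PV = 1.487861
  t = 1.5000: CF_t = 1.600000, DF = 0.896734, PV = 1.434775
  t = 2.0000: CF_t = 1.600000, DF = 0.864739, PV = 1.383582
  t = 2.5000: CF_t = 1.600000, DF = 0.833885, PV = 1.334216
  t = 3.0000: CF_t = 101.600000, DF = 0.804132, PV = 81.699833
Price P = sum_t PV_t = 88.883180
First compute Macaulay numerator sum_t t * PV_t:
  t * PV_t at t = 0.5000: 0.771456
  t * PV_t at t = 1.0000: 1.487861
  t * PV_t at t = 1.5000: 2.152162
  t * PV_t at t = 2.0000: 2.767164
  t * PV_t at t = 2.5000: 3.335540
  t * PV_t at t = 3.0000: 245.099499
Macaulay duration D = 255.613684 / 88.883180 = 2.875839
Modified duration = D / (1 + y/m) = 2.875839 / (1 + 0.037000) = 2.773229

Answer: Modified duration = 2.7732


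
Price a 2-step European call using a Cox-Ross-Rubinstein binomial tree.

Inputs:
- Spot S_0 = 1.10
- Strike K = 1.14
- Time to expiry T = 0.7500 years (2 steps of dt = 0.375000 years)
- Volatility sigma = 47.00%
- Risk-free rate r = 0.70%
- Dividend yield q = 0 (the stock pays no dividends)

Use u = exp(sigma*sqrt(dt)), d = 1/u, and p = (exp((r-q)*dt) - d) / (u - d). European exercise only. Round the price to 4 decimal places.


Answer: Price = V(0,0) = 0.1522

Derivation:
dt = T/N = 0.375000
u = exp(sigma*sqrt(dt)) = 1.333511; d = 1/u = 0.749900
p = (exp((r-q)*dt) - d) / (u - d) = 0.433043
Discount per step: exp(-r*dt) = 0.997378
Stock lattice S(k, i) with i counting down-moves:
  k=0: S(0,0) = 1.1000
  k=1: S(1,0) = 1.4669; S(1,1) = 0.8249
  k=2: S(2,0) = 1.9561; S(2,1) = 1.1000; S(2,2) = 0.6186
Terminal payoffs V(N, i) = max(S_T - K, 0):
  V(2,0) = 0.816076; V(2,1) = 0.000000; V(2,2) = 0.000000
Backward induction: V(k, i) = exp(-r*dt) * [p * V(k+1, i) + (1-p) * V(k+1, i+1)].
  V(1,0) = exp(-r*dt) * [p*0.816076 + (1-p)*0.000000] = 0.352469
  V(1,1) = exp(-r*dt) * [p*0.000000 + (1-p)*0.000000] = 0.000000
  V(0,0) = exp(-r*dt) * [p*0.352469 + (1-p)*0.000000] = 0.152234


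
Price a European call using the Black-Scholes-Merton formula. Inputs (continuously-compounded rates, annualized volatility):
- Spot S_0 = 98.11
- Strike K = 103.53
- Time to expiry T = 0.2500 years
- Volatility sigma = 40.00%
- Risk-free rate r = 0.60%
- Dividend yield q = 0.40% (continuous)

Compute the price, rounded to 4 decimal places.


d1 = (ln(S/K) + (r - q + 0.5*sigma^2) * T) / (sigma * sqrt(T)) = -0.16636064
d2 = d1 - sigma * sqrt(T) = -0.36636064
exp(-rT) = 0.99850112; exp(-qT) = 0.99900050
C = S_0 * exp(-qT) * N(d1) - K * exp(-rT) * N(d2)
N(d1) = 0.43393657; N(d2) = 0.35704799
C = 98.1100 * 0.99900050 * 0.43393657 - 103.5300 * 0.99850112 * 0.35704799 = 5.6212

Answer: Price = 5.6212


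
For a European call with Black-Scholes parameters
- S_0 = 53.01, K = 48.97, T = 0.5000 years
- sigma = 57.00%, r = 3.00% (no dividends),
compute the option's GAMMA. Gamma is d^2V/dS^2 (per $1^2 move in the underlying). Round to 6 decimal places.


d1 = 0.4354232292; d2 = 0.0323723639
phi(d1) = 0.3628610765; exp(-qT) = 1.0000000000; exp(-rT) = 0.9851119396
Gamma = exp(-qT) * phi(d1) / (S * sigma * sqrt(T)) = 1.0000000000 * 0.3628610765 / (53.0100 * 0.5700 * 0.7071067812) = 0.016983

Answer: Gamma = 0.016983


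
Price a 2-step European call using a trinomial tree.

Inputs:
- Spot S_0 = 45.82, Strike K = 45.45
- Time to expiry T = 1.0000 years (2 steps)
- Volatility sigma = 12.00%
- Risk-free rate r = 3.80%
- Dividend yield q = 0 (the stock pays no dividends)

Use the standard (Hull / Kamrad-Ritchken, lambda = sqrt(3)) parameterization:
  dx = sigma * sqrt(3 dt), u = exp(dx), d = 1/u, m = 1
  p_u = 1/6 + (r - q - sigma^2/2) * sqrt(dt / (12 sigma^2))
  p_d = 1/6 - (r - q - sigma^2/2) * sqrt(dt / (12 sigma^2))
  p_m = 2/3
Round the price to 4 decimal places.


Answer: Price = V(0,0) = 3.0604

Derivation:
dt = T/N = 0.500000; dx = sigma*sqrt(3*dt) = 0.146969
u = exp(dx) = 1.158319; d = 1/u = 0.863320
p_u = 0.219059, p_m = 0.666667, p_d = 0.114275
Discount per step: exp(-r*dt) = 0.981179
Stock lattice S(k, j) with j the centered position index:
  k=0: S(0,+0) = 45.8200
  k=1: S(1,-1) = 39.5573; S(1,+0) = 45.8200; S(1,+1) = 53.0742
  k=2: S(2,-2) = 34.1507; S(2,-1) = 39.5573; S(2,+0) = 45.8200; S(2,+1) = 53.0742; S(2,+2) = 61.4768
Terminal payoffs V(N, j) = max(S_T - K, 0):
  V(2,-2) = 0.000000; V(2,-1) = 0.000000; V(2,+0) = 0.370000; V(2,+1) = 7.624154; V(2,+2) = 16.026774
Backward induction: V(k, j) = exp(-r*dt) * [p_u * V(k+1, j+1) + p_m * V(k+1, j) + p_d * V(k+1, j-1)]
  V(1,-1) = exp(-r*dt) * [p_u*0.370000 + p_m*0.000000 + p_d*0.000000] = 0.079526
  V(1,+0) = exp(-r*dt) * [p_u*7.624154 + p_m*0.370000 + p_d*0.000000] = 1.880727
  V(1,+1) = exp(-r*dt) * [p_u*16.026774 + p_m*7.624154 + p_d*0.370000] = 8.473320
  V(0,+0) = exp(-r*dt) * [p_u*8.473320 + p_m*1.880727 + p_d*0.079526] = 3.060356


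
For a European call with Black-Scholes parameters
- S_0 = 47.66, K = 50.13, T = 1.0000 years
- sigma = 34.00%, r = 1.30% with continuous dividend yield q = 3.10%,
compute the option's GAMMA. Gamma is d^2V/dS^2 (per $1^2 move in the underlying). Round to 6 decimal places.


Answer: Gamma = 0.023856

Derivation:
d1 = -0.0315504694; d2 = -0.3715504694
phi(d1) = 0.3987437698; exp(-qT) = 0.9694755731; exp(-rT) = 0.9870841350
Gamma = exp(-qT) * phi(d1) / (S * sigma * sqrt(T)) = 0.9694755731 * 0.3987437698 / (47.6600 * 0.3400 * 1.0000000000) = 0.023856


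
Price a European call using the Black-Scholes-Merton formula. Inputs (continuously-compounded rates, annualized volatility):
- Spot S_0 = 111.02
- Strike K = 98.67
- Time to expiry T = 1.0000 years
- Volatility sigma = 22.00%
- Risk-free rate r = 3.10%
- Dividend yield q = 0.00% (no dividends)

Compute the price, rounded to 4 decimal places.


d1 = (ln(S/K) + (r - q + 0.5*sigma^2) * T) / (sigma * sqrt(T)) = 0.78695189
d2 = d1 - sigma * sqrt(T) = 0.56695189
exp(-rT) = 0.96947557; exp(-qT) = 1.00000000
C = S_0 * exp(-qT) * N(d1) - K * exp(-rT) * N(d2)
N(d1) = 0.78434499; N(d2) = 0.71462657
C = 111.0200 * 1.00000000 * 0.78434499 - 98.6700 * 0.96947557 * 0.71462657 = 18.7181

Answer: Price = 18.7181


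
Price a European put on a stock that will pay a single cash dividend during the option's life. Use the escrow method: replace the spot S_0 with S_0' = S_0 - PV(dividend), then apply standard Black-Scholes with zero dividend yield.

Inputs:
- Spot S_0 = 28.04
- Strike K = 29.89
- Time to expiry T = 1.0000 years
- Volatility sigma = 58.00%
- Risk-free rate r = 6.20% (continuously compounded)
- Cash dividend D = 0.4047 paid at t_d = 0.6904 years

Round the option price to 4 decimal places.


Answer: Price = 6.5828

Derivation:
PV(D) = D * exp(-r * t_d) = 0.4047 * 0.95809839 = 0.38774242
S_0' = S_0 - PV(D) = 28.0400 - 0.38774242 = 27.65225758
d1 = (ln(S_0'/K) + (r + sigma^2/2)*T) / (sigma*sqrt(T)) = 0.26272999
d2 = d1 - sigma*sqrt(T) = -0.31727001
exp(-rT) = 0.93988289
N(-d1) = 0.39637935; N(-d2) = 0.62448063
P = K * exp(-rT) * N(-d2) - S_0' * N(-d1) = 29.8900 * 0.93988289 * 0.62448063 - 27.65225758 * 0.39637935 = 6.5828


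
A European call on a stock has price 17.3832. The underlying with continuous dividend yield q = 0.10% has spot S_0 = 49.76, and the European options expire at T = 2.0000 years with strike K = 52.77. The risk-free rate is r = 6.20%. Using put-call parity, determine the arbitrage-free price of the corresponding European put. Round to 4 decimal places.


Answer: Put price = 14.3386

Derivation:
Put-call parity: C - P = S_0 * exp(-qT) - K * exp(-rT).
S_0 * exp(-qT) = 49.7600 * 0.99800200 = 49.66057945
K * exp(-rT) = 52.7700 * 0.88337984 = 46.61595420
P = C - S*exp(-qT) + K*exp(-rT)
P = 17.3832 - 49.66057945 + 46.61595420 = 14.3386


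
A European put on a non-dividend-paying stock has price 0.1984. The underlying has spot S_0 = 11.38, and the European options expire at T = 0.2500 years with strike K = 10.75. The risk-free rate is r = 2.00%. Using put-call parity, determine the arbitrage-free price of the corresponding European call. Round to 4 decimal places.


Put-call parity: C - P = S_0 * exp(-qT) - K * exp(-rT).
S_0 * exp(-qT) = 11.3800 * 1.00000000 = 11.38000000
K * exp(-rT) = 10.7500 * 0.99501248 = 10.69638415
C = P + S*exp(-qT) - K*exp(-rT)
C = 0.1984 + 11.38000000 - 10.69638415 = 0.8820

Answer: Call price = 0.8820


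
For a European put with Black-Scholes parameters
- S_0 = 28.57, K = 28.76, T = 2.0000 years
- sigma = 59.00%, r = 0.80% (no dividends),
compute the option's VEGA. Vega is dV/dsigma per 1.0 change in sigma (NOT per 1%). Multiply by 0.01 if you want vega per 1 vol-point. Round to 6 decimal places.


Answer: Vega = 14.705453

Derivation:
d1 = 0.4284248329; d2 = -0.4059611689
phi(d1) = 0.3639595835; exp(-qT) = 1.0000000000; exp(-rT) = 0.9841273201
Vega = S * exp(-qT) * phi(d1) * sqrt(T) = 28.5700 * 1.0000000000 * 0.3639595835 * 1.4142135624 = 14.705453


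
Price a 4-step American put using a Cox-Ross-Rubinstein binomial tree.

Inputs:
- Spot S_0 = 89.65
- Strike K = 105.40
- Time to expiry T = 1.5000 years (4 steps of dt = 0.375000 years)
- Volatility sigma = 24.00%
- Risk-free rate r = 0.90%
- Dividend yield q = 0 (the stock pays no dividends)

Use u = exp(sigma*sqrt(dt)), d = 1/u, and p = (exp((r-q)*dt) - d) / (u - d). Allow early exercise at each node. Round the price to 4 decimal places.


Answer: Price = V(0,0) = 20.7313

Derivation:
dt = T/N = 0.375000
u = exp(sigma*sqrt(dt)) = 1.158319; d = 1/u = 0.863320
p = (exp((r-q)*dt) - d) / (u - d) = 0.474784
Discount per step: exp(-r*dt) = 0.996631
Stock lattice S(k, i) with i counting down-moves:
  k=0: S(0,0) = 89.6500
  k=1: S(1,0) = 103.8433; S(1,1) = 77.3967
  k=2: S(2,0) = 120.2836; S(2,1) = 89.6500; S(2,2) = 66.8181
  k=3: S(3,0) = 139.3267; S(3,1) = 103.8433; S(3,2) = 77.3967; S(3,3) = 57.6855
  k=4: S(4,0) = 161.3847; S(4,1) = 120.2836; S(4,2) = 89.6500; S(4,3) = 66.8181; S(4,4) = 49.8010
Terminal payoffs V(N, i) = max(K - S_T, 0):
  V(4,0) = 0.000000; V(4,1) = 0.000000; V(4,2) = 15.750000; V(4,3) = 38.581871; V(4,4) = 55.598970
Backward induction: V(k, i) = exp(-r*dt) * [p * V(k+1, i) + (1-p) * V(k+1, i+1)]; then take max(V_cont, immediate exercise) for American.
  V(3,0) = exp(-r*dt) * [p*0.000000 + (1-p)*0.000000] = 0.000000; exercise = 0.000000; V(3,0) = max -> 0.000000
  V(3,1) = exp(-r*dt) * [p*0.000000 + (1-p)*15.750000] = 8.244285; exercise = 1.556746; V(3,1) = max -> 8.244285
  V(3,2) = exp(-r*dt) * [p*15.750000 + (1-p)*38.581871] = 27.648200; exercise = 28.003325; V(3,2) = max -> 28.003325
  V(3,3) = exp(-r*dt) * [p*38.581871 + (1-p)*55.598970] = 47.359421; exercise = 47.714546; V(3,3) = max -> 47.714546
  V(2,0) = exp(-r*dt) * [p*0.000000 + (1-p)*8.244285] = 4.315443; exercise = 0.000000; V(2,0) = max -> 4.315443
  V(2,1) = exp(-r*dt) * [p*8.244285 + (1-p)*28.003325] = 18.559311; exercise = 15.750000; V(2,1) = max -> 18.559311
  V(2,2) = exp(-r*dt) * [p*28.003325 + (1-p)*47.714546] = 38.226746; exercise = 38.581871; V(2,2) = max -> 38.581871
  V(1,0) = exp(-r*dt) * [p*4.315443 + (1-p)*18.559311] = 11.756808; exercise = 1.556746; V(1,0) = max -> 11.756808
  V(1,1) = exp(-r*dt) * [p*18.559311 + (1-p)*38.581871] = 28.977521; exercise = 28.003325; V(1,1) = max -> 28.977521
  V(0,0) = exp(-r*dt) * [p*11.756808 + (1-p)*28.977521] = 20.731320; exercise = 15.750000; V(0,0) = max -> 20.731320


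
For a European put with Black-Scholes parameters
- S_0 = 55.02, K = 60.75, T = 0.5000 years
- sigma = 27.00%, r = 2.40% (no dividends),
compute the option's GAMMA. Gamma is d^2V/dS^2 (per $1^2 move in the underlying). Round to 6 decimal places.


Answer: Gamma = 0.035588

Derivation:
d1 = -0.3605999806; d2 = -0.5515188115
phi(d1) = 0.3738297847; exp(-qT) = 1.0000000000; exp(-rT) = 0.9880717129
Gamma = exp(-qT) * phi(d1) / (S * sigma * sqrt(T)) = 1.0000000000 * 0.3738297847 / (55.0200 * 0.2700 * 0.7071067812) = 0.035588


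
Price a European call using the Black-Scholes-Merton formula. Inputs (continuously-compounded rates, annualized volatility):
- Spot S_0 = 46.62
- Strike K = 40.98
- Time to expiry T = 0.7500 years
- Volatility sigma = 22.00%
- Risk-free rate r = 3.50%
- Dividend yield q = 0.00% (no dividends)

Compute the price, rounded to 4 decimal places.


d1 = (ln(S/K) + (r - q + 0.5*sigma^2) * T) / (sigma * sqrt(T)) = 0.90982787
d2 = d1 - sigma * sqrt(T) = 0.71930228
exp(-rT) = 0.97409154; exp(-qT) = 1.00000000
C = S_0 * exp(-qT) * N(d1) - K * exp(-rT) * N(d2)
N(d1) = 0.81854335; N(d2) = 0.76402265
C = 46.6200 * 1.00000000 * 0.81854335 - 40.9800 * 0.97409154 * 0.76402265 = 7.6620

Answer: Price = 7.6620


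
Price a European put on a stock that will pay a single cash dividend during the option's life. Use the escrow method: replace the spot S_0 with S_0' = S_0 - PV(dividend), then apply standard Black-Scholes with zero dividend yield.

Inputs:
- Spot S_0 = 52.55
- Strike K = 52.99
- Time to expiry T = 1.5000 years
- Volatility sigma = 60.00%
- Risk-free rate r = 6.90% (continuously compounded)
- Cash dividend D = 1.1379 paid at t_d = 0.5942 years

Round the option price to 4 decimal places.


Answer: Price = 12.4557

Derivation:
PV(D) = D * exp(-r * t_d) = 1.1379 * 0.95982932 = 1.09218979
S_0' = S_0 - PV(D) = 52.5500 - 1.09218979 = 51.45781021
d1 = (ln(S_0'/K) + (r + sigma^2/2)*T) / (sigma*sqrt(T)) = 0.46834113
d2 = d1 - sigma*sqrt(T) = -0.26650580
exp(-rT) = 0.90167602
N(-d1) = 0.31977033; N(-d2) = 0.60507515
P = K * exp(-rT) * N(-d2) - S_0' * N(-d1) = 52.9900 * 0.90167602 * 0.60507515 - 51.45781021 * 0.31977033 = 12.4557


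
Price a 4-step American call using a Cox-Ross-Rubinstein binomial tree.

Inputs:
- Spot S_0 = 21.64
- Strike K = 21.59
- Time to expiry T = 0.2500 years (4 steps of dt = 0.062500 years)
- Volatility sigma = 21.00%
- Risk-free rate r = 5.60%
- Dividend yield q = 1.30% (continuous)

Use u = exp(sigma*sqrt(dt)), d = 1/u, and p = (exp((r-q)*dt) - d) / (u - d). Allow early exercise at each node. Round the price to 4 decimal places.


Answer: Price = V(0,0) = 0.9989

Derivation:
dt = T/N = 0.062500
u = exp(sigma*sqrt(dt)) = 1.053903; d = 1/u = 0.948854
p = (exp((r-q)*dt) - d) / (u - d) = 0.512496
Discount per step: exp(-r*dt) = 0.996506
Stock lattice S(k, i) with i counting down-moves:
  k=0: S(0,0) = 21.6400
  k=1: S(1,0) = 22.8065; S(1,1) = 20.5332
  k=2: S(2,0) = 24.0358; S(2,1) = 21.6400; S(2,2) = 19.4830
  k=3: S(3,0) = 25.3314; S(3,1) = 22.8065; S(3,2) = 20.5332; S(3,3) = 18.4866
  k=4: S(4,0) = 26.6968; S(4,1) = 24.0358; S(4,2) = 21.6400; S(4,3) = 19.4830; S(4,4) = 17.5410
Terminal payoffs V(N, i) = max(S_T - K, 0):
  V(4,0) = 5.106793; V(4,1) = 2.445778; V(4,2) = 0.050000; V(4,3) = 0.000000; V(4,4) = 0.000000
Backward induction: V(k, i) = exp(-r*dt) * [p * V(k+1, i) + (1-p) * V(k+1, i+1)]; then take max(V_cont, immediate exercise) for American.
  V(3,0) = exp(-r*dt) * [p*5.106793 + (1-p)*2.445778] = 3.796227; exercise = 3.741368; V(3,0) = max -> 3.796227
  V(3,1) = exp(-r*dt) * [p*2.445778 + (1-p)*0.050000] = 1.273362; exercise = 1.216451; V(3,1) = max -> 1.273362
  V(3,2) = exp(-r*dt) * [p*0.050000 + (1-p)*0.000000] = 0.025535; exercise = 0.000000; V(3,2) = max -> 0.025535
  V(3,3) = exp(-r*dt) * [p*0.000000 + (1-p)*0.000000] = 0.000000; exercise = 0.000000; V(3,3) = max -> 0.000000
  V(2,0) = exp(-r*dt) * [p*3.796227 + (1-p)*1.273362] = 2.557353; exercise = 2.445778; V(2,0) = max -> 2.557353
  V(2,1) = exp(-r*dt) * [p*1.273362 + (1-p)*0.025535] = 0.662718; exercise = 0.050000; V(2,1) = max -> 0.662718
  V(2,2) = exp(-r*dt) * [p*0.025535 + (1-p)*0.000000] = 0.013041; exercise = 0.000000; V(2,2) = max -> 0.013041
  V(1,0) = exp(-r*dt) * [p*2.557353 + (1-p)*0.662718] = 1.628003; exercise = 1.216451; V(1,0) = max -> 1.628003
  V(1,1) = exp(-r*dt) * [p*0.662718 + (1-p)*0.013041] = 0.344789; exercise = 0.000000; V(1,1) = max -> 0.344789
  V(0,0) = exp(-r*dt) * [p*1.628003 + (1-p)*0.344789] = 0.998928; exercise = 0.050000; V(0,0) = max -> 0.998928


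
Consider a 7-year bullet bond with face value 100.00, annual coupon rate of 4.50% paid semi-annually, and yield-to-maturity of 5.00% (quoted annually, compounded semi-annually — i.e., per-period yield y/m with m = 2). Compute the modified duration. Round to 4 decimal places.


Answer: Modified duration = 5.9172

Derivation:
Coupon per period c = face * coupon_rate / m = 2.250000
Periods per year m = 2; per-period yield y/m = 0.025000
Number of cashflows N = 14
Cashflows (t years, CF_t, discount factor 1/(1+y/m)^(m*t), PV):
  t = 0.5000: CF_t = 2.250000, DF = 0.975610, PV = 2.195122
  t = 1.0000: CF_t = 2.250000, DF = 0.951814, PV = 2.141582
  t = 1.5000: CF_t = 2.250000, DF = 0.928599, PV = 2.089349
  t = 2.0000: CF_t = 2.250000, DF = 0.905951, PV = 2.038389
  t = 2.5000: CF_t = 2.250000, DF = 0.883854, PV = 1.988672
  t = 3.0000: CF_t = 2.250000, DF = 0.862297, PV = 1.940168
  t = 3.5000: CF_t = 2.250000, DF = 0.841265, PV = 1.892847
  t = 4.0000: CF_t = 2.250000, DF = 0.820747, PV = 1.846680
  t = 4.5000: CF_t = 2.250000, DF = 0.800728, PV = 1.801639
  t = 5.0000: CF_t = 2.250000, DF = 0.781198, PV = 1.757696
  t = 5.5000: CF_t = 2.250000, DF = 0.762145, PV = 1.714826
  t = 6.0000: CF_t = 2.250000, DF = 0.743556, PV = 1.673001
  t = 6.5000: CF_t = 2.250000, DF = 0.725420, PV = 1.632196
  t = 7.0000: CF_t = 102.250000, DF = 0.707727, PV = 72.365106
Price P = sum_t PV_t = 97.077272
First compute Macaulay numerator sum_t t * PV_t:
  t * PV_t at t = 0.5000: 1.097561
  t * PV_t at t = 1.0000: 2.141582
  t * PV_t at t = 1.5000: 3.134023
  t * PV_t at t = 2.0000: 4.076778
  t * PV_t at t = 2.5000: 4.971680
  t * PV_t at t = 3.0000: 5.820504
  t * PV_t at t = 3.5000: 6.624964
  t * PV_t at t = 4.0000: 7.386719
  t * PV_t at t = 4.5000: 8.107375
  t * PV_t at t = 5.0000: 8.788482
  t * PV_t at t = 5.5000: 9.431542
  t * PV_t at t = 6.0000: 10.038004
  t * PV_t at t = 6.5000: 10.609273
  t * PV_t at t = 7.0000: 506.555740
Macaulay duration D = 588.784228 / 97.077272 = 6.065109
Modified duration = D / (1 + y/m) = 6.065109 / (1 + 0.025000) = 5.917179


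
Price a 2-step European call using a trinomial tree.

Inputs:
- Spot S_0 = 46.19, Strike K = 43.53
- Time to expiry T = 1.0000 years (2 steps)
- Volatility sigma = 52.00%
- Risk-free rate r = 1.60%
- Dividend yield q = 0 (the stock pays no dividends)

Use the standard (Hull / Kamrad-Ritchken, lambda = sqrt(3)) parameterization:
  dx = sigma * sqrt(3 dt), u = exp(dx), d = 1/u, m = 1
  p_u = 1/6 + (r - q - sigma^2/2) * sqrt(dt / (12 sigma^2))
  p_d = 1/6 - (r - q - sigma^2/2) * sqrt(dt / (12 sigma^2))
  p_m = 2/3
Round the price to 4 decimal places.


dt = T/N = 0.500000; dx = sigma*sqrt(3*dt) = 0.636867
u = exp(dx) = 1.890549; d = 1/u = 0.528947
p_u = 0.119875, p_m = 0.666667, p_d = 0.213458
Discount per step: exp(-r*dt) = 0.992032
Stock lattice S(k, j) with j the centered position index:
  k=0: S(0,+0) = 46.1900
  k=1: S(1,-1) = 24.4321; S(1,+0) = 46.1900; S(1,+1) = 87.3245
  k=2: S(2,-2) = 12.9233; S(2,-1) = 24.4321; S(2,+0) = 46.1900; S(2,+1) = 87.3245; S(2,+2) = 165.0912
Terminal payoffs V(N, j) = max(S_T - K, 0):
  V(2,-2) = 0.000000; V(2,-1) = 0.000000; V(2,+0) = 2.660000; V(2,+1) = 43.794464; V(2,+2) = 121.561190
Backward induction: V(k, j) = exp(-r*dt) * [p_u * V(k+1, j+1) + p_m * V(k+1, j) + p_d * V(k+1, j-1)]
  V(1,-1) = exp(-r*dt) * [p_u*2.660000 + p_m*0.000000 + p_d*0.000000] = 0.316327
  V(1,+0) = exp(-r*dt) * [p_u*43.794464 + p_m*2.660000 + p_d*0.000000] = 6.967239
  V(1,+1) = exp(-r*dt) * [p_u*121.561190 + p_m*43.794464 + p_d*2.660000] = 43.982997
  V(0,+0) = exp(-r*dt) * [p_u*43.982997 + p_m*6.967239 + p_d*0.316327] = 9.905256

Answer: Price = V(0,0) = 9.9053


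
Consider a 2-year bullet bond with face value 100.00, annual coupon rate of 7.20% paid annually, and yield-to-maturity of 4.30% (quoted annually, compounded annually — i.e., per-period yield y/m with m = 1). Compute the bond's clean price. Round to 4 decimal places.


Answer: Price = 105.4463

Derivation:
Coupon per period c = face * coupon_rate / m = 7.200000
Periods per year m = 1; per-period yield y/m = 0.043000
Number of cashflows N = 2
Cashflows (t years, CF_t, discount factor 1/(1+y/m)^(m*t), PV):
  t = 1.0000: CF_t = 7.200000, DF = 0.958773, PV = 6.903164
  t = 2.0000: CF_t = 107.200000, DF = 0.919245, PV = 98.543088
Price P = sum_t PV_t = 105.446252


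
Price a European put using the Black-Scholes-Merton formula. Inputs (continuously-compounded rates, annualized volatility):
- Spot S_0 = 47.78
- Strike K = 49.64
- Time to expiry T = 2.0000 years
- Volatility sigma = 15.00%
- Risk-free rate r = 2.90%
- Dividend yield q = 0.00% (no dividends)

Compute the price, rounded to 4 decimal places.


Answer: Price = 3.5451

Derivation:
d1 = (ln(S/K) + (r - q + 0.5*sigma^2) * T) / (sigma * sqrt(T)) = 0.19945211
d2 = d1 - sigma * sqrt(T) = -0.01267993
exp(-rT) = 0.94364995; exp(-qT) = 1.00000000
P = K * exp(-rT) * N(-d2) - S_0 * exp(-qT) * N(-d1)
N(-d1) = 0.42095455; N(-d2) = 0.50505842
P = 49.6400 * 0.94364995 * 0.50505842 - 47.7800 * 1.00000000 * 0.42095455 = 3.5451


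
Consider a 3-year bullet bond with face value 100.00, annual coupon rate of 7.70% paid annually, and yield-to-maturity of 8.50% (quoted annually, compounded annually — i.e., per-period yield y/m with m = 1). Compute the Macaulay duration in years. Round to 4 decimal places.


Coupon per period c = face * coupon_rate / m = 7.700000
Periods per year m = 1; per-period yield y/m = 0.085000
Number of cashflows N = 3
Cashflows (t years, CF_t, discount factor 1/(1+y/m)^(m*t), PV):
  t = 1.0000: CF_t = 7.700000, DF = 0.921659, PV = 7.096774
  t = 2.0000: CF_t = 7.700000, DF = 0.849455, PV = 6.540806
  t = 3.0000: CF_t = 107.700000, DF = 0.782908, PV = 84.319202
Price P = sum_t PV_t = 97.956782
Macaulay numerator sum_t t * PV_t:
  t * PV_t at t = 1.0000: 7.096774
  t * PV_t at t = 2.0000: 13.081611
  t * PV_t at t = 3.0000: 252.957607
Macaulay duration D = (sum_t t * PV_t) / P = 273.135992 / 97.956782 = 2.788332

Answer: Macaulay duration = 2.7883 years


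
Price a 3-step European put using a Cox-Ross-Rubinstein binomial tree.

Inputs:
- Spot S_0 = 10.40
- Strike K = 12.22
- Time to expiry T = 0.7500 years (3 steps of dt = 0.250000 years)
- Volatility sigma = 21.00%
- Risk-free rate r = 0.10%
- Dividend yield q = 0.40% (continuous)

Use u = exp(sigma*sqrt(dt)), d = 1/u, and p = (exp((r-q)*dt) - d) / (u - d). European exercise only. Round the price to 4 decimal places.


Answer: Price = V(0,0) = 2.0529

Derivation:
dt = T/N = 0.250000
u = exp(sigma*sqrt(dt)) = 1.110711; d = 1/u = 0.900325
p = (exp((r-q)*dt) - d) / (u - d) = 0.470211
Discount per step: exp(-r*dt) = 0.999750
Stock lattice S(k, i) with i counting down-moves:
  k=0: S(0,0) = 10.4000
  k=1: S(1,0) = 11.5514; S(1,1) = 9.3634
  k=2: S(2,0) = 12.8303; S(2,1) = 10.4000; S(2,2) = 8.4301
  k=3: S(3,0) = 14.2507; S(3,1) = 11.5514; S(3,2) = 9.3634; S(3,3) = 7.5898
Terminal payoffs V(N, i) = max(K - S_T, 0):
  V(3,0) = 0.000000; V(3,1) = 0.668610; V(3,2) = 2.856625; V(3,3) = 4.630196
Backward induction: V(k, i) = exp(-r*dt) * [p * V(k+1, i) + (1-p) * V(k+1, i+1)].
  V(2,0) = exp(-r*dt) * [p*0.000000 + (1-p)*0.668610] = 0.354134
  V(2,1) = exp(-r*dt) * [p*0.668610 + (1-p)*2.856625] = 1.827340
  V(2,2) = exp(-r*dt) * [p*2.856625 + (1-p)*4.630196] = 3.795295
  V(1,0) = exp(-r*dt) * [p*0.354134 + (1-p)*1.827340] = 1.134339
  V(1,1) = exp(-r*dt) * [p*1.827340 + (1-p)*3.795295] = 2.869225
  V(0,0) = exp(-r*dt) * [p*1.134339 + (1-p)*2.869225] = 2.052950


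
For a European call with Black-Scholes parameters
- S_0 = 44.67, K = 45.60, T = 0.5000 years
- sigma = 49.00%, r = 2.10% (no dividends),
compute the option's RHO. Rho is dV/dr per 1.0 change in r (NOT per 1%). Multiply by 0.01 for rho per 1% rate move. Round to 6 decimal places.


d1 = 0.1440749371; d2 = -0.2024073857
phi(d1) = 0.3948231535; exp(-qT) = 1.0000000000; exp(-rT) = 0.9895549326
N(d2) = 0.4197991275
Rho = K*T*exp(-rT)*N(d2) = 45.6000 * 0.5000 * 0.9895549326 * 0.4197991275 = 9.471446

Answer: Rho = 9.471446


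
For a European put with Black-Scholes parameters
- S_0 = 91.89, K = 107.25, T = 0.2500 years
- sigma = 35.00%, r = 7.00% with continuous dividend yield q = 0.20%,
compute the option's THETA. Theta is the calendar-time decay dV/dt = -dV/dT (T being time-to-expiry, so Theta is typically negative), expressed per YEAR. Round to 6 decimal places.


d1 = -0.6986162760; d2 = -0.8736162760
phi(d1) = 0.3125562320; exp(-qT) = 0.9995001250; exp(-rT) = 0.9826522357
Theta = -S*exp(-qT)*phi(d1)*sigma/(2*sqrt(T)) + r*K*exp(-rT)*N(-d2) - q*S*exp(-qT)*N(-d1)
N(-d1) = 0.7576040653; N(-d2) = 0.8088363702; sqrt(T) = 0.5000000000
Term 1 = -91.8900 * 0.9995001250 * 0.3125562320 * 0.3500 / (2 * 0.5000000000) = -10.0472523734
Term 2 = 0.0700 * 107.2500 * 0.9826522357 * 0.8088363702 = 5.9669975427
Term 3 = -0.0020 * 91.8900 * 0.9995001250 * 0.7576040653 = -0.1391628763
Theta = -10.0472523734 + (5.9669975427) + (-0.1391628763) = -4.219418

Answer: Theta = -4.219418


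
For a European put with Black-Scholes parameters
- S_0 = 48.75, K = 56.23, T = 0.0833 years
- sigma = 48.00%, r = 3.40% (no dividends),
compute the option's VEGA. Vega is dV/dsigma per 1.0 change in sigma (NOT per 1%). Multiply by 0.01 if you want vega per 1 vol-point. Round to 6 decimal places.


Answer: Vega = 3.606306

Derivation:
d1 = -0.9406691152; d2 = -1.0792054642
phi(d1) = 0.2563099755; exp(-qT) = 1.0000000000; exp(-rT) = 0.9971718069
Vega = S * exp(-qT) * phi(d1) * sqrt(T) = 48.7500 * 1.0000000000 * 0.2563099755 * 0.2886173938 = 3.606306


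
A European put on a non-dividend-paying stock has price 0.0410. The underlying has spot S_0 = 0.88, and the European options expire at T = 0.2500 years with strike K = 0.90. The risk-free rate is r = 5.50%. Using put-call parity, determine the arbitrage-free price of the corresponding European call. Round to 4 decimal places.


Put-call parity: C - P = S_0 * exp(-qT) - K * exp(-rT).
S_0 * exp(-qT) = 0.8800 * 1.00000000 = 0.88000000
K * exp(-rT) = 0.9000 * 0.98634410 = 0.88770969
C = P + S*exp(-qT) - K*exp(-rT)
C = 0.0410 + 0.88000000 - 0.88770969 = 0.0333

Answer: Call price = 0.0333


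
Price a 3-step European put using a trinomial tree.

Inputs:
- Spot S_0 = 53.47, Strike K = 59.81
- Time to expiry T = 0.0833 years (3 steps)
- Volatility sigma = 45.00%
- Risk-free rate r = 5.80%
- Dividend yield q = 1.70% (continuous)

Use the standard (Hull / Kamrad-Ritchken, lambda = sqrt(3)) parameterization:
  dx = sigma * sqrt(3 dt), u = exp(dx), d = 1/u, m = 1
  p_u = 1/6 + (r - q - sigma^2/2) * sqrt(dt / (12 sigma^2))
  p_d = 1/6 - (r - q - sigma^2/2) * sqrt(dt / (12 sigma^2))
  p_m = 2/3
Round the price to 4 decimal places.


Answer: Price = V(0,0) = 6.9354

Derivation:
dt = T/N = 0.027767; dx = sigma*sqrt(3*dt) = 0.129878
u = exp(dx) = 1.138689; d = 1/u = 0.878203
p_u = 0.160226, p_m = 0.666667, p_d = 0.173107
Discount per step: exp(-r*dt) = 0.998391
Stock lattice S(k, j) with j the centered position index:
  k=0: S(0,+0) = 53.4700
  k=1: S(1,-1) = 46.9575; S(1,+0) = 53.4700; S(1,+1) = 60.8857
  k=2: S(2,-2) = 41.2382; S(2,-1) = 46.9575; S(2,+0) = 53.4700; S(2,+1) = 60.8857; S(2,+2) = 69.3299
  k=3: S(3,-3) = 36.2155; S(3,-2) = 41.2382; S(3,-1) = 46.9575; S(3,+0) = 53.4700; S(3,+1) = 60.8857; S(3,+2) = 69.3299; S(3,+3) = 78.9452
Terminal payoffs V(N, j) = max(K - S_T, 0):
  V(3,-3) = 23.594498; V(3,-2) = 18.571797; V(3,-1) = 12.852501; V(3,+0) = 6.340000; V(3,+1) = 0.000000; V(3,+2) = 0.000000; V(3,+3) = 0.000000
Backward induction: V(k, j) = exp(-r*dt) * [p_u * V(k+1, j+1) + p_m * V(k+1, j) + p_d * V(k+1, j-1)]
  V(2,-2) = exp(-r*dt) * [p_u*12.852501 + p_m*18.571797 + p_d*23.594498] = 18.495071
  V(2,-1) = exp(-r*dt) * [p_u*6.340000 + p_m*12.852501 + p_d*18.571797] = 12.778482
  V(2,+0) = exp(-r*dt) * [p_u*0.000000 + p_m*6.340000 + p_d*12.852501] = 6.441144
  V(2,+1) = exp(-r*dt) * [p_u*0.000000 + p_m*0.000000 + p_d*6.340000] = 1.095733
  V(2,+2) = exp(-r*dt) * [p_u*0.000000 + p_m*0.000000 + p_d*0.000000] = 0.000000
  V(1,-1) = exp(-r*dt) * [p_u*6.441144 + p_m*12.778482 + p_d*18.495071] = 12.732135
  V(1,+0) = exp(-r*dt) * [p_u*1.095733 + p_m*6.441144 + p_d*12.778482] = 6.670956
  V(1,+1) = exp(-r*dt) * [p_u*0.000000 + p_m*1.095733 + p_d*6.441144] = 1.842527
  V(0,+0) = exp(-r*dt) * [p_u*1.842527 + p_m*6.670956 + p_d*12.732135] = 6.935370


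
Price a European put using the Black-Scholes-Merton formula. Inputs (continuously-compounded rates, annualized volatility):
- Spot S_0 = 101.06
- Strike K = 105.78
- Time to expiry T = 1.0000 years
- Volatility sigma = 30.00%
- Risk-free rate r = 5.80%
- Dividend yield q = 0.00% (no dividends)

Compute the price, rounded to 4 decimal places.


Answer: Price = 11.3657

Derivation:
d1 = (ln(S/K) + (r - q + 0.5*sigma^2) * T) / (sigma * sqrt(T)) = 0.19117645
d2 = d1 - sigma * sqrt(T) = -0.10882355
exp(-rT) = 0.94364995; exp(-qT) = 1.00000000
P = K * exp(-rT) * N(-d2) - S_0 * exp(-qT) * N(-d1)
N(-d1) = 0.42419368; N(-d2) = 0.54332878
P = 105.7800 * 0.94364995 * 0.54332878 - 101.0600 * 1.00000000 * 0.42419368 = 11.3657


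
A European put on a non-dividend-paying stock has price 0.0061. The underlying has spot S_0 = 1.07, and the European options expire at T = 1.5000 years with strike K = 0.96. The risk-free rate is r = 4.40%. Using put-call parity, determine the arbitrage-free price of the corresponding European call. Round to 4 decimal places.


Put-call parity: C - P = S_0 * exp(-qT) - K * exp(-rT).
S_0 * exp(-qT) = 1.0700 * 1.00000000 = 1.07000000
K * exp(-rT) = 0.9600 * 0.93613086 = 0.89868563
C = P + S*exp(-qT) - K*exp(-rT)
C = 0.0061 + 1.07000000 - 0.89868563 = 0.1774

Answer: Call price = 0.1774


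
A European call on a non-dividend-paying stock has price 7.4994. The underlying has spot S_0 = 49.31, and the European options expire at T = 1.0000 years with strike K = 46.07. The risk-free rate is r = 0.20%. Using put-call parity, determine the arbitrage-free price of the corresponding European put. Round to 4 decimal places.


Answer: Put price = 4.1674

Derivation:
Put-call parity: C - P = S_0 * exp(-qT) - K * exp(-rT).
S_0 * exp(-qT) = 49.3100 * 1.00000000 = 49.31000000
K * exp(-rT) = 46.0700 * 0.99800200 = 45.97795208
P = C - S*exp(-qT) + K*exp(-rT)
P = 7.4994 - 49.31000000 + 45.97795208 = 4.1674


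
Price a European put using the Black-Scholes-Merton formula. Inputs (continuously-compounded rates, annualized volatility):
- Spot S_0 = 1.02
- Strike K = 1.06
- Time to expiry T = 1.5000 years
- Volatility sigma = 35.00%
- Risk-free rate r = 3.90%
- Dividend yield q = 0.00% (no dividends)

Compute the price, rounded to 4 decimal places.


d1 = (ln(S/K) + (r - q + 0.5*sigma^2) * T) / (sigma * sqrt(T)) = 0.26106596
d2 = d1 - sigma * sqrt(T) = -0.16759474
exp(-rT) = 0.94317824; exp(-qT) = 1.00000000
P = K * exp(-rT) * N(-d2) - S_0 * exp(-qT) * N(-d1)
N(-d1) = 0.39702082; N(-d2) = 0.56654895
P = 1.0600 * 0.94317824 * 0.56654895 - 1.0200 * 1.00000000 * 0.39702082 = 0.1615

Answer: Price = 0.1615


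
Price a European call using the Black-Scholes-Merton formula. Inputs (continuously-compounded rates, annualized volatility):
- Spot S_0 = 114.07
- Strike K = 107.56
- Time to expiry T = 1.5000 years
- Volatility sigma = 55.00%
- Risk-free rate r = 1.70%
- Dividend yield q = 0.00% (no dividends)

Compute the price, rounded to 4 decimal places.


Answer: Price = 33.6949

Derivation:
d1 = (ln(S/K) + (r - q + 0.5*sigma^2) * T) / (sigma * sqrt(T)) = 0.46189726
d2 = d1 - sigma * sqrt(T) = -0.21171242
exp(-rT) = 0.97482238; exp(-qT) = 1.00000000
C = S_0 * exp(-qT) * N(d1) - K * exp(-rT) * N(d2)
N(d1) = 0.67792250; N(d2) = 0.41616570
C = 114.0700 * 1.00000000 * 0.67792250 - 107.5600 * 0.97482238 * 0.41616570 = 33.6949


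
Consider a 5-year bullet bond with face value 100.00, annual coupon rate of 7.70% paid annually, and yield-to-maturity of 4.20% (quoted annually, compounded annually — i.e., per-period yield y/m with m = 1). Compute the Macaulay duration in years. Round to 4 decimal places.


Answer: Macaulay duration = 4.3854 years

Derivation:
Coupon per period c = face * coupon_rate / m = 7.700000
Periods per year m = 1; per-period yield y/m = 0.042000
Number of cashflows N = 5
Cashflows (t years, CF_t, discount factor 1/(1+y/m)^(m*t), PV):
  t = 1.0000: CF_t = 7.700000, DF = 0.959693, PV = 7.389635
  t = 2.0000: CF_t = 7.700000, DF = 0.921010, PV = 7.091781
  t = 3.0000: CF_t = 7.700000, DF = 0.883887, PV = 6.805931
  t = 4.0000: CF_t = 7.700000, DF = 0.848260, PV = 6.531604
  t = 5.0000: CF_t = 107.700000, DF = 0.814069, PV = 87.675269
Price P = sum_t PV_t = 115.494221
Macaulay numerator sum_t t * PV_t:
  t * PV_t at t = 1.0000: 7.389635
  t * PV_t at t = 2.0000: 14.183561
  t * PV_t at t = 3.0000: 20.417794
  t * PV_t at t = 4.0000: 26.126416
  t * PV_t at t = 5.0000: 438.376346
Macaulay duration D = (sum_t t * PV_t) / P = 506.493753 / 115.494221 = 4.385447


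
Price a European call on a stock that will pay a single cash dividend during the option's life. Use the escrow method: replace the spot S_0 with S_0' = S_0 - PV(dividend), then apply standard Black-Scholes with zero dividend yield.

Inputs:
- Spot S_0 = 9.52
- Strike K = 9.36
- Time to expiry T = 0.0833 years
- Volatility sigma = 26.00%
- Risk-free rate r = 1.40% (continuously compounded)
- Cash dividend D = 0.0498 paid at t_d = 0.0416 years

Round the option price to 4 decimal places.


PV(D) = D * exp(-r * t_d) = 0.0498 * 0.99941777 = 0.04977100
S_0' = S_0 - PV(D) = 9.5200 - 0.04977100 = 9.47022900
d1 = (ln(S_0'/K) + (r + sigma^2/2)*T) / (sigma*sqrt(T)) = 0.20908087
d2 = d1 - sigma*sqrt(T) = 0.13404035
exp(-rT) = 0.99883448
N(d1) = 0.58280744; N(d2) = 0.55331466
C = S_0' * N(d1) - K * exp(-rT) * N(d2) = 9.47022900 * 0.58280744 - 9.3600 * 0.99883448 * 0.55331466 = 0.3463

Answer: Price = 0.3463


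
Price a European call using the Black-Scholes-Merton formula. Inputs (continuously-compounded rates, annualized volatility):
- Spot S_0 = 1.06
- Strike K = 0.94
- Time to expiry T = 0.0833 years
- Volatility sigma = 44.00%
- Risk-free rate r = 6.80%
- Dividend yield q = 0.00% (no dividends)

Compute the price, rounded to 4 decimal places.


Answer: Price = 0.1360

Derivation:
d1 = (ln(S/K) + (r - q + 0.5*sigma^2) * T) / (sigma * sqrt(T)) = 1.05418071
d2 = d1 - sigma * sqrt(T) = 0.92718906
exp(-rT) = 0.99435161; exp(-qT) = 1.00000000
C = S_0 * exp(-qT) * N(d1) - K * exp(-rT) * N(d2)
N(d1) = 0.85409991; N(d2) = 0.82308581
C = 1.0600 * 1.00000000 * 0.85409991 - 0.9400 * 0.99435161 * 0.82308581 = 0.1360


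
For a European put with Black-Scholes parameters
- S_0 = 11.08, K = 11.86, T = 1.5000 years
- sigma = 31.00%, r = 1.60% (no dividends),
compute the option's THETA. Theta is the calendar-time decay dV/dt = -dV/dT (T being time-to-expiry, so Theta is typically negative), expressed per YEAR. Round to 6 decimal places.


Answer: Theta = -0.443009

Derivation:
d1 = 0.0738673599; d2 = -0.3058035503
phi(d1) = 0.3978553720; exp(-qT) = 1.0000000000; exp(-rT) = 0.9762857098
Theta = -S*exp(-qT)*phi(d1)*sigma/(2*sqrt(T)) + r*K*exp(-rT)*N(-d2) - q*S*exp(-qT)*N(-d1)
N(-d1) = 0.4705579640; N(-d2) = 0.6201228874; sqrt(T) = 1.2247448714
Term 1 = -11.0800 * 1.0000000000 * 0.3978553720 * 0.3100 / (2 * 1.2247448714) = -0.5578931840
Term 2 = 0.0160 * 11.8600 * 0.9762857098 * 0.6201228874 = 0.1148839514
Term 3 = 0 (no dividend yield, q = 0)
Theta = -0.5578931840 + (0.1148839514) + (0.0000000000) = -0.443009


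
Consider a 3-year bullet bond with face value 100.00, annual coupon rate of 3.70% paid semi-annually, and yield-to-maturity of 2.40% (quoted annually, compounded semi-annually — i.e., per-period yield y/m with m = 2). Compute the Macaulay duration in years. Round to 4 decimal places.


Answer: Macaulay duration = 2.8699 years

Derivation:
Coupon per period c = face * coupon_rate / m = 1.850000
Periods per year m = 2; per-period yield y/m = 0.012000
Number of cashflows N = 6
Cashflows (t years, CF_t, discount factor 1/(1+y/m)^(m*t), PV):
  t = 0.5000: CF_t = 1.850000, DF = 0.988142, PV = 1.828063
  t = 1.0000: CF_t = 1.850000, DF = 0.976425, PV = 1.806387
  t = 1.5000: CF_t = 1.850000, DF = 0.964847, PV = 1.784967
  t = 2.0000: CF_t = 1.850000, DF = 0.953406, PV = 1.763801
  t = 2.5000: CF_t = 1.850000, DF = 0.942101, PV = 1.742887
  t = 3.0000: CF_t = 101.850000, DF = 0.930930, PV = 94.815198
Price P = sum_t PV_t = 103.741303
Macaulay numerator sum_t t * PV_t:
  t * PV_t at t = 0.5000: 0.914032
  t * PV_t at t = 1.0000: 1.806387
  t * PV_t at t = 1.5000: 2.677450
  t * PV_t at t = 2.0000: 3.527603
  t * PV_t at t = 2.5000: 4.357217
  t * PV_t at t = 3.0000: 284.445595
Macaulay duration D = (sum_t t * PV_t) / P = 297.728284 / 103.741303 = 2.869911


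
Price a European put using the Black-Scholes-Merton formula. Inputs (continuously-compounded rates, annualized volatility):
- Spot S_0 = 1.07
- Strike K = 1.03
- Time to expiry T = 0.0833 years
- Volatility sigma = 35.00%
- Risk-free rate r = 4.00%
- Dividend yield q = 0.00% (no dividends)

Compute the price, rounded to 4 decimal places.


d1 = (ln(S/K) + (r - q + 0.5*sigma^2) * T) / (sigma * sqrt(T)) = 0.46065901
d2 = d1 - sigma * sqrt(T) = 0.35964292
exp(-rT) = 0.99667354; exp(-qT) = 1.00000000
P = K * exp(-rT) * N(-d2) - S_0 * exp(-qT) * N(-d1)
N(-d1) = 0.32252163; N(-d2) = 0.35955709
P = 1.0300 * 0.99667354 * 0.35955709 - 1.0700 * 1.00000000 * 0.32252163 = 0.0240

Answer: Price = 0.0240


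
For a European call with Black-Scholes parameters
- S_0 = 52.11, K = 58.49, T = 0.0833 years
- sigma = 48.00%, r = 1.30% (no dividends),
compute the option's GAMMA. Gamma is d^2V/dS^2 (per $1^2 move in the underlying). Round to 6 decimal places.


Answer: Gamma = 0.041506

Derivation:
d1 = -0.7566235957; d2 = -0.8951599447
phi(d1) = 0.2996386093; exp(-qT) = 1.0000000000; exp(-rT) = 0.9989176861
Gamma = exp(-qT) * phi(d1) / (S * sigma * sqrt(T)) = 1.0000000000 * 0.2996386093 / (52.1100 * 0.4800 * 0.2886173938) = 0.041506
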